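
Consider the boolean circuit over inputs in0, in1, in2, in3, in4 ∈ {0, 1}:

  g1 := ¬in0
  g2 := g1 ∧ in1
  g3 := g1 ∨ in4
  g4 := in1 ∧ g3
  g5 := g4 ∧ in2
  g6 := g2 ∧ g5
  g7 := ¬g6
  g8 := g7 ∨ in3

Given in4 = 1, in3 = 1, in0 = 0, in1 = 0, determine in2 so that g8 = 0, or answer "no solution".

With in4 = 1, in3 = 1, in0 = 0, in1 = 0 fixed, none of the 2 settings of in2 give g8 = 0.
For example, with in2=0:
g1 = ¬in0 = ¬0 = 1
g2 = g1 ∧ in1 = 1 ∧ 0 = 0
g3 = g1 ∨ in4 = 1 ∨ 1 = 1
g4 = in1 ∧ g3 = 0 ∧ 1 = 0
g5 = g4 ∧ in2 = 0 ∧ 0 = 0
g6 = g2 ∧ g5 = 0 ∧ 0 = 0
g7 = ¬g6 = ¬0 = 1
g8 = g7 ∨ in3 = 1 ∨ 1 = 1
giving g8 = 1 ≠ 0.

no solution exists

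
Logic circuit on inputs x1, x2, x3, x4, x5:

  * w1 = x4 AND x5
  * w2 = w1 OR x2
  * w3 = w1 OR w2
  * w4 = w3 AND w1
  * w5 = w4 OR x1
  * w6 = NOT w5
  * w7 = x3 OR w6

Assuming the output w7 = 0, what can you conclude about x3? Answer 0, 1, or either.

0

w7 = x3 OR w6 must be 0, so both x3 = 0 and w6 = 0.
Every assignment with w7 = 0 has x3 = 0; there are 10 such assignment(s).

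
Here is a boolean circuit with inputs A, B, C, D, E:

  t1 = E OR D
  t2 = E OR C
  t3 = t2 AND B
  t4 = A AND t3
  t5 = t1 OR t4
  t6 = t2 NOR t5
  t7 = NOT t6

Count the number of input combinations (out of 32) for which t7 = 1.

t7 = NOT t6 must be 1, so t6 = 0.
t6 = t2 NOR t5 must be 0, so at least one of t2, t5 is 1.
Enumerating the 32 input combinations, 28 give t7 = 1 and 4 give t7 = 0.

28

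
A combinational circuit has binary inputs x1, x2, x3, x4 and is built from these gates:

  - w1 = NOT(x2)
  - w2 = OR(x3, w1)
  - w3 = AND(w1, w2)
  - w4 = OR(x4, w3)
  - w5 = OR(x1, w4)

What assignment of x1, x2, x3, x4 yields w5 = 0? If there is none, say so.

Check with x1=0 x2=1 x3=1 x4=0:
w1 = NOT(x2) = NOT 1 = 0
w2 = OR(x3, w1) = OR(1, 0) = 1
w3 = AND(w1, w2) = AND(0, 1) = 0
w4 = OR(x4, w3) = OR(0, 0) = 0
w5 = OR(x1, w4) = OR(0, 0) = 0
So w5 = 0 as required.

x1=0 x2=1 x3=1 x4=0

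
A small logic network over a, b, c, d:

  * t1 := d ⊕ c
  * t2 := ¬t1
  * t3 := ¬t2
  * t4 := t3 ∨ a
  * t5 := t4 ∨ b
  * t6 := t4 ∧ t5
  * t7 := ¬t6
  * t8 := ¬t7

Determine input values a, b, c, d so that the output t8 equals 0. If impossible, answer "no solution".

Check with a=0, b=1, c=1, d=1:
t1 = d ⊕ c = 1 ⊕ 1 = 0
t2 = ¬t1 = ¬0 = 1
t3 = ¬t2 = ¬1 = 0
t4 = t3 ∨ a = 0 ∨ 0 = 0
t5 = t4 ∨ b = 0 ∨ 1 = 1
t6 = t4 ∧ t5 = 0 ∧ 1 = 0
t7 = ¬t6 = ¬0 = 1
t8 = ¬t7 = ¬1 = 0
So t8 = 0 as required.

a=0, b=1, c=1, d=1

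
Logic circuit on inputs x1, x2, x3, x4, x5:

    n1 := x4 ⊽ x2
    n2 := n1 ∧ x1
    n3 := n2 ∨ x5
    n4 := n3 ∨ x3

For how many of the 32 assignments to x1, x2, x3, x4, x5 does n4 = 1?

25

n4 = n3 ∨ x3 must be 1, so at least one of n3, x3 is 1.
Enumerating the 32 input combinations, 25 give n4 = 1 and 7 give n4 = 0.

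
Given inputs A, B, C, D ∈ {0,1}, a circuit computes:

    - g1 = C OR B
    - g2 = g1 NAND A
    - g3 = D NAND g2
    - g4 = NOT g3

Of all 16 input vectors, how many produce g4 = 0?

g4 = NOT g3 must be 0, so g3 = 1.
g3 = D NAND g2 must be 1, so at least one of D, g2 is 0.
Enumerating the 16 input combinations, 11 give g4 = 0 and 5 give g4 = 1.

11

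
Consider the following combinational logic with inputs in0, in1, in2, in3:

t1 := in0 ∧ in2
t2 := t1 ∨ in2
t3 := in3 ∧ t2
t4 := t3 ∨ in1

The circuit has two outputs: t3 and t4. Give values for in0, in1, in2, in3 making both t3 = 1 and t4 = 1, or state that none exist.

Check with in0=0, in1=1, in2=1, in3=1:
t1 = in0 ∧ in2 = 0 ∧ 1 = 0
t2 = t1 ∨ in2 = 0 ∨ 1 = 1
t3 = in3 ∧ t2 = 1 ∧ 1 = 1
t4 = t3 ∨ in1 = 1 ∨ 1 = 1
So t3 = 1 and t4 = 1.

in0=0, in1=1, in2=1, in3=1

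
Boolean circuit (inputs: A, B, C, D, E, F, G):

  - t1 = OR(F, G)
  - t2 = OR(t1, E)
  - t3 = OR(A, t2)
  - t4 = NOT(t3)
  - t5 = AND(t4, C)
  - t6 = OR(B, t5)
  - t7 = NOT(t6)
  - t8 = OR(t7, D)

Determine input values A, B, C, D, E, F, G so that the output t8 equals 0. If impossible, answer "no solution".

A=0, B=1, C=0, D=0, E=0, F=1, G=1

t8 = OR(t7, D) must be 0, so both t7 = 0 and D = 0.
t7 = NOT(t6) must be 0, so t6 = 1.
Check with A=0, B=1, C=0, D=0, E=0, F=1, G=1:
t1 = OR(F, G) = OR(1, 1) = 1
t2 = OR(t1, E) = OR(1, 0) = 1
t3 = OR(A, t2) = OR(0, 1) = 1
t4 = NOT(t3) = NOT 1 = 0
t5 = AND(t4, C) = AND(0, 0) = 0
t6 = OR(B, t5) = OR(1, 0) = 1
t7 = NOT(t6) = NOT 1 = 0
t8 = OR(t7, D) = OR(0, 0) = 0
So t8 = 0 as required.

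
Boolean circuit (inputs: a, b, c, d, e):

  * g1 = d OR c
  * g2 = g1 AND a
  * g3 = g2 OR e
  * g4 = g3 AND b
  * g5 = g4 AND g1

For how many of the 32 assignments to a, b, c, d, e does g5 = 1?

9

g5 = g4 AND g1 must be 1, so both g4 = 1 and g1 = 1.
Enumerating the 32 input combinations, 9 give g5 = 1 and 23 give g5 = 0.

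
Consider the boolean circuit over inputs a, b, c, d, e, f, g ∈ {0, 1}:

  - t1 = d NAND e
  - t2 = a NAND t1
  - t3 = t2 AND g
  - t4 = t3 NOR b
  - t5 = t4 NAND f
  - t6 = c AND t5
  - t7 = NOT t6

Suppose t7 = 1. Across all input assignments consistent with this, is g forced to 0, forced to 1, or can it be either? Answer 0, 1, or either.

either

Both values of g occur among assignments with t7 = 1:
  g=0: a=0, b=0, c=0, d=0, e=0, f=0, g=0
  g=1: a=0, b=0, c=0, d=0, e=0, f=0, g=1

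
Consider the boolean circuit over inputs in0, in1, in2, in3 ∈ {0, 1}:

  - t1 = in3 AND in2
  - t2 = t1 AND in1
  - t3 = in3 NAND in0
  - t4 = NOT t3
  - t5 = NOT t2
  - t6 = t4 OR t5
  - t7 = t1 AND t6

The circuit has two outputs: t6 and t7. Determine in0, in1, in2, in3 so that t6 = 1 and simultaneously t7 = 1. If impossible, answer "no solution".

in0=1, in1=0, in2=1, in3=1

Check with in0=1, in1=0, in2=1, in3=1:
t1 = in3 AND in2 = 1 AND 1 = 1
t2 = t1 AND in1 = 1 AND 0 = 0
t3 = in3 NAND in0 = 1 NAND 1 = 0
t4 = NOT t3 = NOT 0 = 1
t5 = NOT t2 = NOT 0 = 1
t6 = t4 OR t5 = 1 OR 1 = 1
t7 = t1 AND t6 = 1 AND 1 = 1
So t6 = 1 and t7 = 1.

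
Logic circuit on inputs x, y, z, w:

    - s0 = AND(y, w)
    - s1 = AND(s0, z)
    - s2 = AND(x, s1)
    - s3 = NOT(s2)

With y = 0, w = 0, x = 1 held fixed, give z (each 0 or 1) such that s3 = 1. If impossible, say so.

Check with y = 0, w = 0, x = 1 and z=0:
s0 = AND(y, w) = AND(0, 0) = 0
s1 = AND(s0, z) = AND(0, 0) = 0
s2 = AND(x, s1) = AND(1, 0) = 0
s3 = NOT(s2) = NOT 0 = 1
So s3 = 1.

z=0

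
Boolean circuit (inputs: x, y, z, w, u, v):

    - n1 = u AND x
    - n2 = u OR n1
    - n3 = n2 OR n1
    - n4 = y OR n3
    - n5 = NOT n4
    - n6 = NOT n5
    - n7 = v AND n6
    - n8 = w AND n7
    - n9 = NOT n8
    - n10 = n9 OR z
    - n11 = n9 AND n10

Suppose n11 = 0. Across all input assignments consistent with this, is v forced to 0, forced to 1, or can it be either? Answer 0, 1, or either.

n11 = n9 AND n10 must be 0, so at least one of n9, n10 is 0.
Every assignment with n11 = 0 has v = 1; there are 12 such assignment(s).

1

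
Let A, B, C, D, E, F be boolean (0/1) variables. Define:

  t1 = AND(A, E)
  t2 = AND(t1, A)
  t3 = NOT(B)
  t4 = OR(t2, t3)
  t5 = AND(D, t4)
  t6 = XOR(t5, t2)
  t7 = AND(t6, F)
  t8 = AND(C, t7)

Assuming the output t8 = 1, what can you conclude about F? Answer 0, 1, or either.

t8 = AND(C, t7) must be 1, so both C = 1 and t7 = 1.
t7 = AND(t6, F) must be 1, so both t6 = 1 and F = 1.
Every assignment with t8 = 1 has F = 1; there are 5 such assignment(s).

1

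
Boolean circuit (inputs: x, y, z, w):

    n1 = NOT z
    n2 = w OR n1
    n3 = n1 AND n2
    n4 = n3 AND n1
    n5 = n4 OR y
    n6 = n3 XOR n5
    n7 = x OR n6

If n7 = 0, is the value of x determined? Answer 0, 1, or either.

n7 = x OR n6 must be 0, so both x = 0 and n6 = 0.
n6 = n3 XOR n5 must be 0, so n3 and n5 are equal.
Every assignment with n7 = 0 has x = 0; there are 6 such assignment(s).

0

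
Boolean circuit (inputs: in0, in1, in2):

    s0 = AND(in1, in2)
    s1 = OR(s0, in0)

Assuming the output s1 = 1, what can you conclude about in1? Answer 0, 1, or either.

Both values of in1 occur among assignments with s1 = 1:
  in1=0: in0=1, in1=0, in2=0
  in1=1: in0=0, in1=1, in2=1

either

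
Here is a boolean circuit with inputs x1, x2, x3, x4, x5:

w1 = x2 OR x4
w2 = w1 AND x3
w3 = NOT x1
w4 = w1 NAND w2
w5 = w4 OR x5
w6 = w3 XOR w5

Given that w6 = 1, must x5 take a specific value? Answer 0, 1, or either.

either

Both values of x5 occur among assignments with w6 = 1:
  x5=0: x1=0, x2=0, x3=1, x4=1, x5=0
  x5=1: x1=1, x2=0, x3=0, x4=0, x5=1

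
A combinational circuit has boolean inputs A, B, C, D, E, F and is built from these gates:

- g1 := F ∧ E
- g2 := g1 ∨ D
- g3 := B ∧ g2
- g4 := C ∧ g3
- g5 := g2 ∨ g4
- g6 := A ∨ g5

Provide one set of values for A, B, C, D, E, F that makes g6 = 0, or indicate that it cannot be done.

g6 = A ∨ g5 must be 0, so both A = 0 and g5 = 0.
g5 = g2 ∨ g4 must be 0, so both g2 = 0 and g4 = 0.
g2 = g1 ∨ D must be 0, so both g1 = 0 and D = 0.
Check with A=0 B=0 C=1 D=0 E=0 F=0:
g1 = F ∧ E = 0 ∧ 0 = 0
g2 = g1 ∨ D = 0 ∨ 0 = 0
g3 = B ∧ g2 = 0 ∧ 0 = 0
g4 = C ∧ g3 = 1 ∧ 0 = 0
g5 = g2 ∨ g4 = 0 ∨ 0 = 0
g6 = A ∨ g5 = 0 ∨ 0 = 0
So g6 = 0 as required.

A=0 B=0 C=1 D=0 E=0 F=0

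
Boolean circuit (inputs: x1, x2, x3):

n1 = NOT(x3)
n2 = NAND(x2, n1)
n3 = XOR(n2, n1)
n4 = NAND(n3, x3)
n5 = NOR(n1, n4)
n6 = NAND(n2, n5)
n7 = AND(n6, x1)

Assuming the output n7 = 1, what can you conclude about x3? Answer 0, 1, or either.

0

n7 = AND(n6, x1) must be 1, so both n6 = 1 and x1 = 1.
n6 = NAND(n2, n5) must be 1, so at least one of n2, n5 is 0.
Every assignment with n7 = 1 has x3 = 0; there are 2 such assignment(s).
  x1=1, x2=0, x3=0
  x1=1, x2=1, x3=0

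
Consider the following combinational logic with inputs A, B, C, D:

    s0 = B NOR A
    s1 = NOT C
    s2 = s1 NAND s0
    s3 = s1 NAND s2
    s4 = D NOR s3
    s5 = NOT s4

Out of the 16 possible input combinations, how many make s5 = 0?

s5 = NOT s4 must be 0, so s4 = 1.
s4 = D NOR s3 must be 1, so both D = 0 and s3 = 0.
s3 = s1 NAND s2 must be 0, so both s1 = 1 and s2 = 1.
Enumerating the 16 input combinations, 3 give s5 = 0 and 13 give s5 = 1.

3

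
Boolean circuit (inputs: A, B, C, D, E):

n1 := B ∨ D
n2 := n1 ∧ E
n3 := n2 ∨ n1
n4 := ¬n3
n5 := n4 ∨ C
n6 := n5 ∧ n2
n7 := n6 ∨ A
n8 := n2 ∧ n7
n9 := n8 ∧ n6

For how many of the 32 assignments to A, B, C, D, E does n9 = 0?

n9 = n8 ∧ n6 must be 0, so at least one of n8, n6 is 0.
Enumerating the 32 input combinations, 26 give n9 = 0 and 6 give n9 = 1.

26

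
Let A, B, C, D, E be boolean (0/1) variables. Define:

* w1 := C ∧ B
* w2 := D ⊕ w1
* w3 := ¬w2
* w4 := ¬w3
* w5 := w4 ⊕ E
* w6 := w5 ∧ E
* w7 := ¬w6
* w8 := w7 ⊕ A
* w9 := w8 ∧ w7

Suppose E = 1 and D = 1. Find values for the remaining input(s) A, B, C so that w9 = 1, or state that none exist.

Check with E = 1 and D = 1 and A=0, B=0, C=0:
w1 = C ∧ B = 0 ∧ 0 = 0
w2 = D ⊕ w1 = 1 ⊕ 0 = 1
w3 = ¬w2 = ¬1 = 0
w4 = ¬w3 = ¬0 = 1
w5 = w4 ⊕ E = 1 ⊕ 1 = 0
w6 = w5 ∧ E = 0 ∧ 1 = 0
w7 = ¬w6 = ¬0 = 1
w8 = w7 ⊕ A = 1 ⊕ 0 = 1
w9 = w8 ∧ w7 = 1 ∧ 1 = 1
So w9 = 1.

A=0, B=0, C=0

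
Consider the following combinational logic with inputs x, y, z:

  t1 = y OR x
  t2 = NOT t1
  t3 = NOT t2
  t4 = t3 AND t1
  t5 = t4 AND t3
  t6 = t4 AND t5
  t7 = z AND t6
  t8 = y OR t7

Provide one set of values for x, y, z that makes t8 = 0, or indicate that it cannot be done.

t8 = y OR t7 must be 0, so both y = 0 and t7 = 0.
Check with x=1, y=0, z=0:
t1 = y OR x = 0 OR 1 = 1
t2 = NOT t1 = NOT 1 = 0
t3 = NOT t2 = NOT 0 = 1
t4 = t3 AND t1 = 1 AND 1 = 1
t5 = t4 AND t3 = 1 AND 1 = 1
t6 = t4 AND t5 = 1 AND 1 = 1
t7 = z AND t6 = 0 AND 1 = 0
t8 = y OR t7 = 0 OR 0 = 0
So t8 = 0 as required.

x=1, y=0, z=0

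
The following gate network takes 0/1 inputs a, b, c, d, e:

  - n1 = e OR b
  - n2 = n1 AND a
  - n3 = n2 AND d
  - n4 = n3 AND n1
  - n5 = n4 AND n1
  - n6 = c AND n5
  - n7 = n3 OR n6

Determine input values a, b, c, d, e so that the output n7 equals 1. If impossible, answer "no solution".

n7 = n3 OR n6 must be 1, so at least one of n3, n6 is 1.
Check with a=1, b=1, c=0, d=1, e=0:
n1 = e OR b = 0 OR 1 = 1
n2 = n1 AND a = 1 AND 1 = 1
n3 = n2 AND d = 1 AND 1 = 1
n4 = n3 AND n1 = 1 AND 1 = 1
n5 = n4 AND n1 = 1 AND 1 = 1
n6 = c AND n5 = 0 AND 1 = 0
n7 = n3 OR n6 = 1 OR 0 = 1
So n7 = 1 as required.

a=1, b=1, c=0, d=1, e=0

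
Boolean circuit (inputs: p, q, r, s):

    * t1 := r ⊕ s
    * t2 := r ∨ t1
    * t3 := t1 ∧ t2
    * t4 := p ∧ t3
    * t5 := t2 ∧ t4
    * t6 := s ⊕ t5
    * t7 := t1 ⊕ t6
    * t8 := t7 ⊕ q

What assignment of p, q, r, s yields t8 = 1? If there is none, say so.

p=1 q=0 r=1 s=1

t8 = t7 ⊕ q must be 1, so t7 and q differ.
Check with p=1 q=0 r=1 s=1:
t1 = r ⊕ s = 1 ⊕ 1 = 0
t2 = r ∨ t1 = 1 ∨ 0 = 1
t3 = t1 ∧ t2 = 0 ∧ 1 = 0
t4 = p ∧ t3 = 1 ∧ 0 = 0
t5 = t2 ∧ t4 = 1 ∧ 0 = 0
t6 = s ⊕ t5 = 1 ⊕ 0 = 1
t7 = t1 ⊕ t6 = 0 ⊕ 1 = 1
t8 = t7 ⊕ q = 1 ⊕ 0 = 1
So t8 = 1 as required.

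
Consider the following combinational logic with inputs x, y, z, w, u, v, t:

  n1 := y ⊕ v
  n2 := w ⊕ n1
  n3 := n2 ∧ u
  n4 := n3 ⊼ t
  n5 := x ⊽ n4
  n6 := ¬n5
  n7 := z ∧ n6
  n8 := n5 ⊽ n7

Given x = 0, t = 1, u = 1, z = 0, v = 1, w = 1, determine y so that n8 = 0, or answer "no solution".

y=1

Check with x = 0, t = 1, u = 1, z = 0, v = 1, w = 1 and y=1:
n1 = y ⊕ v = 1 ⊕ 1 = 0
n2 = w ⊕ n1 = 1 ⊕ 0 = 1
n3 = n2 ∧ u = 1 ∧ 1 = 1
n4 = n3 ⊼ t = 1 ⊼ 1 = 0
n5 = x ⊽ n4 = 0 ⊽ 0 = 1
n6 = ¬n5 = ¬1 = 0
n7 = z ∧ n6 = 0 ∧ 0 = 0
n8 = n5 ⊽ n7 = 1 ⊽ 0 = 0
So n8 = 0.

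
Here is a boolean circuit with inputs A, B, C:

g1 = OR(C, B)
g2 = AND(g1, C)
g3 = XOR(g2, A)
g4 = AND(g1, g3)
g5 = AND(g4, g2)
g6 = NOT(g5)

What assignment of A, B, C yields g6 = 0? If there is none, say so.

g6 = NOT(g5) must be 0, so g5 = 1.
g5 = AND(g4, g2) must be 1, so both g4 = 1 and g2 = 1.
g4 = AND(g1, g3) must be 1, so both g1 = 1 and g3 = 1.
Check with A=0 B=1 C=1:
g1 = OR(C, B) = OR(1, 1) = 1
g2 = AND(g1, C) = AND(1, 1) = 1
g3 = XOR(g2, A) = XOR(1, 0) = 1
g4 = AND(g1, g3) = AND(1, 1) = 1
g5 = AND(g4, g2) = AND(1, 1) = 1
g6 = NOT(g5) = NOT 1 = 0
So g6 = 0 as required.

A=0 B=1 C=1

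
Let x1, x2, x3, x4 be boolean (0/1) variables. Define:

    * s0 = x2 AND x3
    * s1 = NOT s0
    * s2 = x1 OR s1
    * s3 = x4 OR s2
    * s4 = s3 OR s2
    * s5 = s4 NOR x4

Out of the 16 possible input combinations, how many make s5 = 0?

15

s5 = s4 NOR x4 must be 0, so at least one of s4, x4 is 1.
Enumerating the 16 input combinations, 15 give s5 = 0 and 1 give s5 = 1.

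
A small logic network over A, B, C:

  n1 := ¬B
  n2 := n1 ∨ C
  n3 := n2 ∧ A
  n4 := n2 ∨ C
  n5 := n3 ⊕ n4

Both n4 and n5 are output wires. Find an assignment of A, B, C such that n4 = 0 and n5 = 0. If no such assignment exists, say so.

Check with A=1, B=1, C=0:
n1 = ¬B = ¬1 = 0
n2 = n1 ∨ C = 0 ∨ 0 = 0
n3 = n2 ∧ A = 0 ∧ 1 = 0
n4 = n2 ∨ C = 0 ∨ 0 = 0
n5 = n3 ⊕ n4 = 0 ⊕ 0 = 0
So n4 = 0 and n5 = 0.

A=1, B=1, C=0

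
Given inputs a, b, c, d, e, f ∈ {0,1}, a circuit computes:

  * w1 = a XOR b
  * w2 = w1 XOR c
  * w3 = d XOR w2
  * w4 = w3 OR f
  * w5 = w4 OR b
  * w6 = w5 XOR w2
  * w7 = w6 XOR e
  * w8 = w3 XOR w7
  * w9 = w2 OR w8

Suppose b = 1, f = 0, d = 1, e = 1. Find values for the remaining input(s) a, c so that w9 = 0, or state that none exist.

With b = 1, f = 0, d = 1, e = 1 fixed, none of the 4 settings of a, c give w9 = 0.
For example, with a=1, c=1:
w1 = a XOR b = 1 XOR 1 = 0
w2 = w1 XOR c = 0 XOR 1 = 1
w3 = d XOR w2 = 1 XOR 1 = 0
w4 = w3 OR f = 0 OR 0 = 0
w5 = w4 OR b = 0 OR 1 = 1
w6 = w5 XOR w2 = 1 XOR 1 = 0
w7 = w6 XOR e = 0 XOR 1 = 1
w8 = w3 XOR w7 = 0 XOR 1 = 1
w9 = w2 OR w8 = 1 OR 1 = 1
giving w9 = 1 ≠ 0.

no solution exists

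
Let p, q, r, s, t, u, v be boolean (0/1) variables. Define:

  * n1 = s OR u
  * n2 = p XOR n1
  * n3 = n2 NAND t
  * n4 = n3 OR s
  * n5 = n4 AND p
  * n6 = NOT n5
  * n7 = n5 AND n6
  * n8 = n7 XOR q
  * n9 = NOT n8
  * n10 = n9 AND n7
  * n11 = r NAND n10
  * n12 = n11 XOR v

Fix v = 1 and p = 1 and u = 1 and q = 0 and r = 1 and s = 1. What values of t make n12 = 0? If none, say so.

t=1

n12 = n11 XOR v must be 0, so n11 and v are equal.
Check with v = 1 and p = 1 and u = 1 and q = 0 and r = 1 and s = 1 and t=1:
n1 = s OR u = 1 OR 1 = 1
n2 = p XOR n1 = 1 XOR 1 = 0
n3 = n2 NAND t = 0 NAND 1 = 1
n4 = n3 OR s = 1 OR 1 = 1
n5 = n4 AND p = 1 AND 1 = 1
n6 = NOT n5 = NOT 1 = 0
n7 = n5 AND n6 = 1 AND 0 = 0
n8 = n7 XOR q = 0 XOR 0 = 0
n9 = NOT n8 = NOT 0 = 1
n10 = n9 AND n7 = 1 AND 0 = 0
n11 = r NAND n10 = 1 NAND 0 = 1
n12 = n11 XOR v = 1 XOR 1 = 0
So n12 = 0.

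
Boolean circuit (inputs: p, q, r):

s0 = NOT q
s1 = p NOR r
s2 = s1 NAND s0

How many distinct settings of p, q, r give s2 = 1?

7

s2 = s1 NAND s0 must be 1, so at least one of s1, s0 is 0.
Enumerating the 8 input combinations, 7 give s2 = 1 and 1 give s2 = 0.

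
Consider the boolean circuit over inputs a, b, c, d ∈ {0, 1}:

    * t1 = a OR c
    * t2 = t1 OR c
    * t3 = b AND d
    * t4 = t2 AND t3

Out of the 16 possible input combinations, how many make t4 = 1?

t4 = t2 AND t3 must be 1, so both t2 = 1 and t3 = 1.
t2 = t1 OR c must be 1, so at least one of t1, c is 1.
Enumerating the 16 input combinations, 3 give t4 = 1 and 13 give t4 = 0.

3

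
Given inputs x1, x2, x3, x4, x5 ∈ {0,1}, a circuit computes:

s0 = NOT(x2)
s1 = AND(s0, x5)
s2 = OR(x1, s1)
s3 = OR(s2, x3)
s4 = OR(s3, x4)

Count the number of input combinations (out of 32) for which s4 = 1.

29

s4 = OR(s3, x4) must be 1, so at least one of s3, x4 is 1.
Enumerating the 32 input combinations, 29 give s4 = 1 and 3 give s4 = 0.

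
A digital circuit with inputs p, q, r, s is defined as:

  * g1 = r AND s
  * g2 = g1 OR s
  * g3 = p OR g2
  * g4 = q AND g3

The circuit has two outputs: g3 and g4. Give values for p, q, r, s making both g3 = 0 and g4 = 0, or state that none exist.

Check with p=0 q=1 r=1 s=0:
g1 = r AND s = 1 AND 0 = 0
g2 = g1 OR s = 0 OR 0 = 0
g3 = p OR g2 = 0 OR 0 = 0
g4 = q AND g3 = 1 AND 0 = 0
So g3 = 0 and g4 = 0.

p=0 q=1 r=1 s=0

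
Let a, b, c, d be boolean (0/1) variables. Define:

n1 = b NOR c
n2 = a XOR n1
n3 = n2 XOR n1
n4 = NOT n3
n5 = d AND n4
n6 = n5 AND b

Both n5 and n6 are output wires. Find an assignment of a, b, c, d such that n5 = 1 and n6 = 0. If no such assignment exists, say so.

Check with a=0, b=0, c=0, d=1:
n1 = b NOR c = 0 NOR 0 = 1
n2 = a XOR n1 = 0 XOR 1 = 1
n3 = n2 XOR n1 = 1 XOR 1 = 0
n4 = NOT n3 = NOT 0 = 1
n5 = d AND n4 = 1 AND 1 = 1
n6 = n5 AND b = 1 AND 0 = 0
So n5 = 1 and n6 = 0.

a=0, b=0, c=0, d=1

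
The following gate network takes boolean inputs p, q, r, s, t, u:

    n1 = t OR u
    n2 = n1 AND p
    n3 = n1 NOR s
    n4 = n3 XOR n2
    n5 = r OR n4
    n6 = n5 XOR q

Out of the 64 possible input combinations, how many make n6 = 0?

n6 = n5 XOR q must be 0, so n5 and q are equal.
Enumerating the 64 input combinations, 32 give n6 = 0 and 32 give n6 = 1.

32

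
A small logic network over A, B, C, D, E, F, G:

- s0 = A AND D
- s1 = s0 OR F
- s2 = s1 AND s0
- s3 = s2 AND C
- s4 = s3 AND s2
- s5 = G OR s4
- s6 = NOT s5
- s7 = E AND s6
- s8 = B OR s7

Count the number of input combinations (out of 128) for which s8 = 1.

78

s8 = B OR s7 must be 1, so at least one of B, s7 is 1.
Enumerating the 128 input combinations, 78 give s8 = 1 and 50 give s8 = 0.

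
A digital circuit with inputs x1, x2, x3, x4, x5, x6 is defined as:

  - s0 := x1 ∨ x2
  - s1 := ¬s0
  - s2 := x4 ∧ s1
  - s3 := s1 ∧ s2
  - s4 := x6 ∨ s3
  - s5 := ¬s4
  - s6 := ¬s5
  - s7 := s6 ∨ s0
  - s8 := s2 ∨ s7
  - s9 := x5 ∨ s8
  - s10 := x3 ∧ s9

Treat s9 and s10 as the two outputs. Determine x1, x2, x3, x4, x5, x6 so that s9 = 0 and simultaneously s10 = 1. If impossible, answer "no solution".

no solution exists

Across all 64 input combinations, none give both s9 = 0 and s10 = 1.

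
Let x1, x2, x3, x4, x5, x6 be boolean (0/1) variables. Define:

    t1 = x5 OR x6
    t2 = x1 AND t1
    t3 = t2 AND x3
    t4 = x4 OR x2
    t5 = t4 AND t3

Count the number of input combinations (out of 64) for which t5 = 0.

55

t5 = t4 AND t3 must be 0, so at least one of t4, t3 is 0.
Enumerating the 64 input combinations, 55 give t5 = 0 and 9 give t5 = 1.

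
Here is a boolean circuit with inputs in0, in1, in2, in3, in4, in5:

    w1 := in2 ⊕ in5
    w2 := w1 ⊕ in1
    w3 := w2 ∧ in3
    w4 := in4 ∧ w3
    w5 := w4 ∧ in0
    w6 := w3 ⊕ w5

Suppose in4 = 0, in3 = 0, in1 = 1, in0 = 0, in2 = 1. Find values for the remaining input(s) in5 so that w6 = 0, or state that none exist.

w6 = w3 ⊕ w5 must be 0, so w3 and w5 are equal.
Check with in4 = 0, in3 = 0, in1 = 1, in0 = 0, in2 = 1 and in5=1:
w1 = in2 ⊕ in5 = 1 ⊕ 1 = 0
w2 = w1 ⊕ in1 = 0 ⊕ 1 = 1
w3 = w2 ∧ in3 = 1 ∧ 0 = 0
w4 = in4 ∧ w3 = 0 ∧ 0 = 0
w5 = w4 ∧ in0 = 0 ∧ 0 = 0
w6 = w3 ⊕ w5 = 0 ⊕ 0 = 0
So w6 = 0.

in5=1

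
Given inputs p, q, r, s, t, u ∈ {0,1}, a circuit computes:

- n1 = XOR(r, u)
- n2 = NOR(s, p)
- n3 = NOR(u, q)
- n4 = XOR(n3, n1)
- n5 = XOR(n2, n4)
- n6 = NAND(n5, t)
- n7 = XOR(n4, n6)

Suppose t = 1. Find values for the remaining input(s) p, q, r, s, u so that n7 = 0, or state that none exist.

n7 = XOR(n4, n6) must be 0, so n4 and n6 are equal.
Check with t = 1 and p=0, q=1, r=1, s=0, u=0:
n1 = XOR(r, u) = XOR(1, 0) = 1
n2 = NOR(s, p) = NOR(0, 0) = 1
n3 = NOR(u, q) = NOR(0, 1) = 0
n4 = XOR(n3, n1) = XOR(0, 1) = 1
n5 = XOR(n2, n4) = XOR(1, 1) = 0
n6 = NAND(n5, t) = NAND(0, 1) = 1
n7 = XOR(n4, n6) = XOR(1, 1) = 0
So n7 = 0.

p=0, q=1, r=1, s=0, u=0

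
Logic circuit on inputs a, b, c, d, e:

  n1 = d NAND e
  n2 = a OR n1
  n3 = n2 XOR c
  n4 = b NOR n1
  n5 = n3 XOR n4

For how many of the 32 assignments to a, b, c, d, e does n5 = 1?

16

n5 = n3 XOR n4 must be 1, so n3 and n4 differ.
Enumerating the 32 input combinations, 16 give n5 = 1 and 16 give n5 = 0.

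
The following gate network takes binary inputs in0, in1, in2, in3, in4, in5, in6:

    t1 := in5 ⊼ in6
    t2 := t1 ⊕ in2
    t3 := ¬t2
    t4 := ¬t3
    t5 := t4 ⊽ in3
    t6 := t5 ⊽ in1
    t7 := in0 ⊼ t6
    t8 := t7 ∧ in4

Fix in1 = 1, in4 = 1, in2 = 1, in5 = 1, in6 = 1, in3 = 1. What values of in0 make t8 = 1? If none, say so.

in0=1

t8 = t7 ∧ in4 must be 1, so both t7 = 1 and in4 = 1.
Check with in1 = 1, in4 = 1, in2 = 1, in5 = 1, in6 = 1, in3 = 1 and in0=1:
t1 = in5 ⊼ in6 = 1 ⊼ 1 = 0
t2 = t1 ⊕ in2 = 0 ⊕ 1 = 1
t3 = ¬t2 = ¬1 = 0
t4 = ¬t3 = ¬0 = 1
t5 = t4 ⊽ in3 = 1 ⊽ 1 = 0
t6 = t5 ⊽ in1 = 0 ⊽ 1 = 0
t7 = in0 ⊼ t6 = 1 ⊼ 0 = 1
t8 = t7 ∧ in4 = 1 ∧ 1 = 1
So t8 = 1.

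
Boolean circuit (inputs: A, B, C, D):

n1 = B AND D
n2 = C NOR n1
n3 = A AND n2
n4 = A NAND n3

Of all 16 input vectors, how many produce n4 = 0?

3

n4 = A NAND n3 must be 0, so both A = 1 and n3 = 1.
Satisfying assignments:
  A=1, B=0, C=0, D=0
  A=1, B=0, C=0, D=1
  A=1, B=1, C=0, D=0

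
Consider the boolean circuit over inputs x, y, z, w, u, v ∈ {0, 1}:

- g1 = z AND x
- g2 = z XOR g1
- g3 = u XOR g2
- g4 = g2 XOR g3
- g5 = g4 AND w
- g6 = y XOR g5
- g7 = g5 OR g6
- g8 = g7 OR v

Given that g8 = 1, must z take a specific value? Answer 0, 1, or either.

Both values of z occur among assignments with g8 = 1:
  z=0: x=0, y=0, z=0, w=0, u=0, v=1
  z=1: x=0, y=0, z=1, w=0, u=0, v=1

either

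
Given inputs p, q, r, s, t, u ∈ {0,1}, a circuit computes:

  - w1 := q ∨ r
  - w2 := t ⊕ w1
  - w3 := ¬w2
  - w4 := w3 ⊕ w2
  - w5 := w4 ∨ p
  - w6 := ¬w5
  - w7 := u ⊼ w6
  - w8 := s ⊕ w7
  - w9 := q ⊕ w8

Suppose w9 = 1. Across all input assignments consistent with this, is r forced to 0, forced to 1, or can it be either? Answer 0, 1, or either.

either

Both values of r occur among assignments with w9 = 1:
  r=0: p=0, q=0, r=0, s=0, t=0, u=0
  r=1: p=0, q=0, r=1, s=0, t=0, u=0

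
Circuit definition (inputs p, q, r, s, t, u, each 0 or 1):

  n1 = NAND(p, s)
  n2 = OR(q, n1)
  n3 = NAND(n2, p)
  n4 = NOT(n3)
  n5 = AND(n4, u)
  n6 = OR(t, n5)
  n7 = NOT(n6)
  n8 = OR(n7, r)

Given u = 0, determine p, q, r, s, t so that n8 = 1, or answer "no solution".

p=0, q=0, r=1, s=1, t=1

n8 = OR(n7, r) must be 1, so at least one of n7, r is 1.
Check with u = 0 and p=0, q=0, r=1, s=1, t=1:
n1 = NAND(p, s) = NAND(0, 1) = 1
n2 = OR(q, n1) = OR(0, 1) = 1
n3 = NAND(n2, p) = NAND(1, 0) = 1
n4 = NOT(n3) = NOT 1 = 0
n5 = AND(n4, u) = AND(0, 0) = 0
n6 = OR(t, n5) = OR(1, 0) = 1
n7 = NOT(n6) = NOT 1 = 0
n8 = OR(n7, r) = OR(0, 1) = 1
So n8 = 1.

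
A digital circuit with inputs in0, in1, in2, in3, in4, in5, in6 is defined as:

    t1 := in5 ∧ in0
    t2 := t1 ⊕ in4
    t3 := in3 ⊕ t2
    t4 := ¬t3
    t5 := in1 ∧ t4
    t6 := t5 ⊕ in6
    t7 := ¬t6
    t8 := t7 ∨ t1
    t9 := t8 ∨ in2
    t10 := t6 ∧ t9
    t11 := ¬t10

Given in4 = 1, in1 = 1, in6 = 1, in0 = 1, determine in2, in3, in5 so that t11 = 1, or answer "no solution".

t11 = ¬t10 must be 1, so t10 = 0.
t10 = t6 ∧ t9 must be 0, so at least one of t6, t9 is 0.
Check with in4 = 1, in1 = 1, in6 = 1, in0 = 1 and in2=1, in3=1, in5=0:
t1 = in5 ∧ in0 = 0 ∧ 1 = 0
t2 = t1 ⊕ in4 = 0 ⊕ 1 = 1
t3 = in3 ⊕ t2 = 1 ⊕ 1 = 0
t4 = ¬t3 = ¬0 = 1
t5 = in1 ∧ t4 = 1 ∧ 1 = 1
t6 = t5 ⊕ in6 = 1 ⊕ 1 = 0
t7 = ¬t6 = ¬0 = 1
t8 = t7 ∨ t1 = 1 ∨ 0 = 1
t9 = t8 ∨ in2 = 1 ∨ 1 = 1
t10 = t6 ∧ t9 = 0 ∧ 1 = 0
t11 = ¬t10 = ¬0 = 1
So t11 = 1.

in2=1, in3=1, in5=0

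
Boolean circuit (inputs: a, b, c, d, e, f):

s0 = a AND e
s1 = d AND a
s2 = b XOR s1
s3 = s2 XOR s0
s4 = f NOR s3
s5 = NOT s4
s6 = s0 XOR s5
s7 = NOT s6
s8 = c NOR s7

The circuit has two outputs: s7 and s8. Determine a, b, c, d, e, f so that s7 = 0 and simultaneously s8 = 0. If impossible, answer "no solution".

Check with a=1, b=0, c=1, d=1, e=0, f=0:
s0 = a AND e = 1 AND 0 = 0
s1 = d AND a = 1 AND 1 = 1
s2 = b XOR s1 = 0 XOR 1 = 1
s3 = s2 XOR s0 = 1 XOR 0 = 1
s4 = f NOR s3 = 0 NOR 1 = 0
s5 = NOT s4 = NOT 0 = 1
s6 = s0 XOR s5 = 0 XOR 1 = 1
s7 = NOT s6 = NOT 1 = 0
s8 = c NOR s7 = 1 NOR 0 = 0
So s7 = 0 and s8 = 0.

a=1, b=0, c=1, d=1, e=0, f=0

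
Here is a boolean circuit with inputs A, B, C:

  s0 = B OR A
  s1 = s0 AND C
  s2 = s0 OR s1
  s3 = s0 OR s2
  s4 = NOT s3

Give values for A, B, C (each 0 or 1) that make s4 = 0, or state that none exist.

s4 = NOT s3 must be 0, so s3 = 1.
s3 = s0 OR s2 must be 1, so at least one of s0, s2 is 1.
Check with A=1, B=1, C=0:
s0 = B OR A = 1 OR 1 = 1
s1 = s0 AND C = 1 AND 0 = 0
s2 = s0 OR s1 = 1 OR 0 = 1
s3 = s0 OR s2 = 1 OR 1 = 1
s4 = NOT s3 = NOT 1 = 0
So s4 = 0 as required.

A=1, B=1, C=0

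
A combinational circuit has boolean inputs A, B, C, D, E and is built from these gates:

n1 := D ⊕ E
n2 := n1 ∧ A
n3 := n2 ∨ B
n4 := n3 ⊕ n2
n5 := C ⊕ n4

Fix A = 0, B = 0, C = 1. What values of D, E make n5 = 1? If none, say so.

D=1 E=1

n5 = C ⊕ n4 must be 1, so C and n4 differ.
Check with A = 0, B = 0, C = 1 and D=1, E=1:
n1 = D ⊕ E = 1 ⊕ 1 = 0
n2 = n1 ∧ A = 0 ∧ 0 = 0
n3 = n2 ∨ B = 0 ∨ 0 = 0
n4 = n3 ⊕ n2 = 0 ⊕ 0 = 0
n5 = C ⊕ n4 = 1 ⊕ 0 = 1
So n5 = 1.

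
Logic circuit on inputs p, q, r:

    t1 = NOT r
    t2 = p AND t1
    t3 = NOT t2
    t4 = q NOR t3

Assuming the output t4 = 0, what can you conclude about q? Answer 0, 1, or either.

Both values of q occur among assignments with t4 = 0:
  q=0: p=0, q=0, r=0
  q=1: p=0, q=1, r=0

either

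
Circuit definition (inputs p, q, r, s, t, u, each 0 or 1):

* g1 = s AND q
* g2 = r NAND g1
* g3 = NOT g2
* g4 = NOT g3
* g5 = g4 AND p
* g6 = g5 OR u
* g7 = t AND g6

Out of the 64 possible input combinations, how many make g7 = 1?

23

g7 = t AND g6 must be 1, so both t = 1 and g6 = 1.
g6 = g5 OR u must be 1, so at least one of g5, u is 1.
Enumerating the 64 input combinations, 23 give g7 = 1 and 41 give g7 = 0.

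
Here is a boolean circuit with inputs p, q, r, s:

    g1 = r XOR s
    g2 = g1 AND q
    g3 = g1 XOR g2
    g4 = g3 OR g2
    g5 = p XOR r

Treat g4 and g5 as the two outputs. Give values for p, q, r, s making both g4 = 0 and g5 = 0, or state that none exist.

Check with p=0 q=1 r=0 s=0:
g1 = r XOR s = 0 XOR 0 = 0
g2 = g1 AND q = 0 AND 1 = 0
g3 = g1 XOR g2 = 0 XOR 0 = 0
g4 = g3 OR g2 = 0 OR 0 = 0
g5 = p XOR r = 0 XOR 0 = 0
So g4 = 0 and g5 = 0.

p=0 q=1 r=0 s=0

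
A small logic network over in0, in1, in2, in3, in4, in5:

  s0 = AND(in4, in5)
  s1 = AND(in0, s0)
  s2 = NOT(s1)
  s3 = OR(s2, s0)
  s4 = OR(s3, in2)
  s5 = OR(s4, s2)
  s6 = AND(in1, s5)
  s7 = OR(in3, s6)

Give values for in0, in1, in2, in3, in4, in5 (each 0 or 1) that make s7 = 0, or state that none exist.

in0=1 in1=0 in2=0 in3=0 in4=0 in5=0

s7 = OR(in3, s6) must be 0, so both in3 = 0 and s6 = 0.
s6 = AND(in1, s5) must be 0, so at least one of in1, s5 is 0.
Check with in0=1 in1=0 in2=0 in3=0 in4=0 in5=0:
s0 = AND(in4, in5) = AND(0, 0) = 0
s1 = AND(in0, s0) = AND(1, 0) = 0
s2 = NOT(s1) = NOT 0 = 1
s3 = OR(s2, s0) = OR(1, 0) = 1
s4 = OR(s3, in2) = OR(1, 0) = 1
s5 = OR(s4, s2) = OR(1, 1) = 1
s6 = AND(in1, s5) = AND(0, 1) = 0
s7 = OR(in3, s6) = OR(0, 0) = 0
So s7 = 0 as required.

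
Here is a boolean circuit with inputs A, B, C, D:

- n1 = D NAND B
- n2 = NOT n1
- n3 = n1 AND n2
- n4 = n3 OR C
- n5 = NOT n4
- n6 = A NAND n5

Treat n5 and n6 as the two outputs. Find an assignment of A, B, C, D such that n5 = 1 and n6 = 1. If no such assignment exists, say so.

Check with A=0, B=1, C=0, D=1:
n1 = D NAND B = 1 NAND 1 = 0
n2 = NOT n1 = NOT 0 = 1
n3 = n1 AND n2 = 0 AND 1 = 0
n4 = n3 OR C = 0 OR 0 = 0
n5 = NOT n4 = NOT 0 = 1
n6 = A NAND n5 = 0 NAND 1 = 1
So n5 = 1 and n6 = 1.

A=0, B=1, C=0, D=1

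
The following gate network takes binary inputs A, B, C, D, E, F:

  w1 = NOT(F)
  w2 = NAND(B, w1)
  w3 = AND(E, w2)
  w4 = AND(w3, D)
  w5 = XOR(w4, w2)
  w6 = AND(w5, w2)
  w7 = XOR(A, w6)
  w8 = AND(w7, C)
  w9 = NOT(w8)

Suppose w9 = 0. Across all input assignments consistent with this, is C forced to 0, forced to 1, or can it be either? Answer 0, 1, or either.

1

w9 = NOT(w8) must be 0, so w8 = 1.
w8 = AND(w7, C) must be 1, so both w7 = 1 and C = 1.
w7 = XOR(A, w6) must be 1, so A and w6 differ.
Every assignment with w9 = 0 has C = 1; there are 16 such assignment(s).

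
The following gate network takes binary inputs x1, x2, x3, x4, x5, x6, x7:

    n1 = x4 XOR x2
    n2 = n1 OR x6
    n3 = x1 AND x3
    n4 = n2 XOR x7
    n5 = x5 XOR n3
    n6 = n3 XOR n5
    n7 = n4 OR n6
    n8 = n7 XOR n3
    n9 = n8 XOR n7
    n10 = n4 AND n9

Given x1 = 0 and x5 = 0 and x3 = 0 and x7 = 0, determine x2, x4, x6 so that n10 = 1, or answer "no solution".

With x1 = 0 and x5 = 0 and x3 = 0 and x7 = 0 fixed, none of the 8 settings of x2, x4, x6 give n10 = 1.
For example, with x2=0, x4=1, x6=0:
n1 = x4 XOR x2 = 1 XOR 0 = 1
n2 = n1 OR x6 = 1 OR 0 = 1
n3 = x1 AND x3 = 0 AND 0 = 0
n4 = n2 XOR x7 = 1 XOR 0 = 1
n5 = x5 XOR n3 = 0 XOR 0 = 0
n6 = n3 XOR n5 = 0 XOR 0 = 0
n7 = n4 OR n6 = 1 OR 0 = 1
n8 = n7 XOR n3 = 1 XOR 0 = 1
n9 = n8 XOR n7 = 1 XOR 1 = 0
n10 = n4 AND n9 = 1 AND 0 = 0
giving n10 = 0 ≠ 1.

no solution exists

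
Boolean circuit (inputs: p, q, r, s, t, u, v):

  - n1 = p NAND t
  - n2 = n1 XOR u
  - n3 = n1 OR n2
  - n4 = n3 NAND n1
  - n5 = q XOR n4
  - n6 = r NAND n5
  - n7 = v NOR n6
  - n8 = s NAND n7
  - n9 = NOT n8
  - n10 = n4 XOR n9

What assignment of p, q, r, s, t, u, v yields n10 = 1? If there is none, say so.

Check with p=1, q=1, r=0, s=0, t=1, u=0, v=1:
n1 = p NAND t = 1 NAND 1 = 0
n2 = n1 XOR u = 0 XOR 0 = 0
n3 = n1 OR n2 = 0 OR 0 = 0
n4 = n3 NAND n1 = 0 NAND 0 = 1
n5 = q XOR n4 = 1 XOR 1 = 0
n6 = r NAND n5 = 0 NAND 0 = 1
n7 = v NOR n6 = 1 NOR 1 = 0
n8 = s NAND n7 = 0 NAND 0 = 1
n9 = NOT n8 = NOT 1 = 0
n10 = n4 XOR n9 = 1 XOR 0 = 1
So n10 = 1 as required.

p=1, q=1, r=0, s=0, t=1, u=0, v=1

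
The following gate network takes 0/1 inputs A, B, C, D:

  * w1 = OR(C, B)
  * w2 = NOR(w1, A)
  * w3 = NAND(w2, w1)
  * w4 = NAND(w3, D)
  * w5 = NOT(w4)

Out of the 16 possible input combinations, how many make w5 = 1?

8

w5 = NOT(w4) must be 1, so w4 = 0.
Enumerating the 16 input combinations, 8 give w5 = 1 and 8 give w5 = 0.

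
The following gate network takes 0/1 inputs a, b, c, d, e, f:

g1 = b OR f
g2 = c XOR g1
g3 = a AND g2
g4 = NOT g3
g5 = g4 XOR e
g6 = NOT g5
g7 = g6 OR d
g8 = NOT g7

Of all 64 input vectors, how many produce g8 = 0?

g8 = NOT g7 must be 0, so g7 = 1.
Enumerating the 64 input combinations, 48 give g8 = 0 and 16 give g8 = 1.

48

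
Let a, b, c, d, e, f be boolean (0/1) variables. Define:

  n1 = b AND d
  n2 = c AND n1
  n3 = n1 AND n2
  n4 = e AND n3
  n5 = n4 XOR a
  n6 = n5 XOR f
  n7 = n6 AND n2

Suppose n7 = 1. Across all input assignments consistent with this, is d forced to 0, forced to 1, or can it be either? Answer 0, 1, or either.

1

n7 = n6 AND n2 must be 1, so both n6 = 1 and n2 = 1.
n6 = n5 XOR f must be 1, so n5 and f differ.
Every assignment with n7 = 1 has d = 1; there are 4 such assignment(s).
  a=0, b=1, c=1, d=1, e=0, f=1
  a=0, b=1, c=1, d=1, e=1, f=0
  a=1, b=1, c=1, d=1, e=0, f=0
  a=1, b=1, c=1, d=1, e=1, f=1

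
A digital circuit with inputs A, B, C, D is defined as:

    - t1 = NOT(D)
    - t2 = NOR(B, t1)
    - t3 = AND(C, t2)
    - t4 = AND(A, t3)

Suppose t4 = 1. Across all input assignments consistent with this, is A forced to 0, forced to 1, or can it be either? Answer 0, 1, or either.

1

t4 = AND(A, t3) must be 1, so both A = 1 and t3 = 1.
Every assignment with t4 = 1 has A = 1; there are 1 such assignment(s).
  A=1, B=0, C=1, D=1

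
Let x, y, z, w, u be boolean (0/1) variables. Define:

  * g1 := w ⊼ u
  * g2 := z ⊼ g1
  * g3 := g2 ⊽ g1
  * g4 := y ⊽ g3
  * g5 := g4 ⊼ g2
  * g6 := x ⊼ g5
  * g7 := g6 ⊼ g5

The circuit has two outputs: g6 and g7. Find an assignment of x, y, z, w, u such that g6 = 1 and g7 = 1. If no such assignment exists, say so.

Check with x=1, y=0, z=0, w=1, u=0:
g1 = w ⊼ u = 1 ⊼ 0 = 1
g2 = z ⊼ g1 = 0 ⊼ 1 = 1
g3 = g2 ⊽ g1 = 1 ⊽ 1 = 0
g4 = y ⊽ g3 = 0 ⊽ 0 = 1
g5 = g4 ⊼ g2 = 1 ⊼ 1 = 0
g6 = x ⊼ g5 = 1 ⊼ 0 = 1
g7 = g6 ⊼ g5 = 1 ⊼ 0 = 1
So g6 = 1 and g7 = 1.

x=1, y=0, z=0, w=1, u=0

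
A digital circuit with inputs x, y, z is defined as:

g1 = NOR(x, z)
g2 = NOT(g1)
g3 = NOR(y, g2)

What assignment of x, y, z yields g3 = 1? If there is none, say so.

g3 = NOR(y, g2) must be 1, so both y = 0 and g2 = 0.
g2 = NOT(g1) must be 0, so g1 = 1.
Check with x=0 y=0 z=0:
g1 = NOR(x, z) = NOR(0, 0) = 1
g2 = NOT(g1) = NOT 1 = 0
g3 = NOR(y, g2) = NOR(0, 0) = 1
So g3 = 1 as required.

x=0 y=0 z=0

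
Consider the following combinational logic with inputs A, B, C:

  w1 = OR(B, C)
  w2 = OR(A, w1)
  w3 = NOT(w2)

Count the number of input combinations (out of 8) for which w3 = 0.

w3 = NOT(w2) must be 0, so w2 = 1.
Enumerating the 8 input combinations, 7 give w3 = 0 and 1 give w3 = 1.

7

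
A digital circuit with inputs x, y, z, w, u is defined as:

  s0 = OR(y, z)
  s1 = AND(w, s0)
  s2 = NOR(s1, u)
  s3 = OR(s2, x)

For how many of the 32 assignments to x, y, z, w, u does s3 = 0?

11

s3 = OR(s2, x) must be 0, so both s2 = 0 and x = 0.
s2 = NOR(s1, u) must be 0, so at least one of s1, u is 1.
Enumerating the 32 input combinations, 11 give s3 = 0 and 21 give s3 = 1.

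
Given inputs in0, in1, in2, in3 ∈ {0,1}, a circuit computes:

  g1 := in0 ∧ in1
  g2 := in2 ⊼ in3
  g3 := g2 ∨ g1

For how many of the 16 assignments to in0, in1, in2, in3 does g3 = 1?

13

g3 = g2 ∨ g1 must be 1, so at least one of g2, g1 is 1.
Enumerating the 16 input combinations, 13 give g3 = 1 and 3 give g3 = 0.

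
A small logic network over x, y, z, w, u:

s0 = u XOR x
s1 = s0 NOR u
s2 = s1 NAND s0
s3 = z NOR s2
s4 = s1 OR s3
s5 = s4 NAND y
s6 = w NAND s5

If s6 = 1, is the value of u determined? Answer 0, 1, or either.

Both values of u occur among assignments with s6 = 1:
  u=0: x=0, y=0, z=0, w=0, u=0
  u=1: x=0, y=0, z=0, w=0, u=1

either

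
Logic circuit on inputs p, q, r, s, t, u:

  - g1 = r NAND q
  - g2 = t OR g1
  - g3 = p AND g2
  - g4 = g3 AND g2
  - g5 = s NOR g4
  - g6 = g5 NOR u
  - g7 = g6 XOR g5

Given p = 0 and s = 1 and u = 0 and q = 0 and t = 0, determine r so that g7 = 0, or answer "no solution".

With p = 0 and s = 1 and u = 0 and q = 0 and t = 0 fixed, none of the 2 settings of r give g7 = 0.
For example, with r=1:
g1 = r NAND q = 1 NAND 0 = 1
g2 = t OR g1 = 0 OR 1 = 1
g3 = p AND g2 = 0 AND 1 = 0
g4 = g3 AND g2 = 0 AND 1 = 0
g5 = s NOR g4 = 1 NOR 0 = 0
g6 = g5 NOR u = 0 NOR 0 = 1
g7 = g6 XOR g5 = 1 XOR 0 = 1
giving g7 = 1 ≠ 0.

no solution exists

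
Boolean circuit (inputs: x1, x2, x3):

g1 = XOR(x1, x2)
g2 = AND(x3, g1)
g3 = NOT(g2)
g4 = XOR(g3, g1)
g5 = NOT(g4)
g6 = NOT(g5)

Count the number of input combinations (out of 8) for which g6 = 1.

g6 = NOT(g5) must be 1, so g5 = 0.
g5 = NOT(g4) must be 0, so g4 = 1.
Enumerating the 8 input combinations, 6 give g6 = 1 and 2 give g6 = 0.

6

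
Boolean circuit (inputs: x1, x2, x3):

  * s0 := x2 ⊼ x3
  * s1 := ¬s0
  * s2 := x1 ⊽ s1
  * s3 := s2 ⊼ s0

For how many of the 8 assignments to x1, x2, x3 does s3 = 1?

s3 = s2 ⊼ s0 must be 1, so at least one of s2, s0 is 0.
Satisfying assignments:
  x1=0, x2=1, x3=1
  x1=1, x2=0, x3=0
  x1=1, x2=0, x3=1
  x1=1, x2=1, x3=0
  x1=1, x2=1, x3=1

5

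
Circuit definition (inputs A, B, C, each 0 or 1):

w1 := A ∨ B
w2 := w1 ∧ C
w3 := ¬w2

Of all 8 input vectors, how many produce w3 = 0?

w3 = ¬w2 must be 0, so w2 = 1.
Satisfying assignments:
  A=0, B=1, C=1
  A=1, B=0, C=1
  A=1, B=1, C=1

3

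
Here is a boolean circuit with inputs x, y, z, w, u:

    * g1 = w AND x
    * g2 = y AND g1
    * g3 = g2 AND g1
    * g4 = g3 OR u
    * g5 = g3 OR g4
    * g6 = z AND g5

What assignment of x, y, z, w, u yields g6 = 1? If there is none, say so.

x=1 y=0 z=1 w=1 u=1

g6 = z AND g5 must be 1, so both z = 1 and g5 = 1.
g5 = g3 OR g4 must be 1, so at least one of g3, g4 is 1.
Check with x=1 y=0 z=1 w=1 u=1:
g1 = w AND x = 1 AND 1 = 1
g2 = y AND g1 = 0 AND 1 = 0
g3 = g2 AND g1 = 0 AND 1 = 0
g4 = g3 OR u = 0 OR 1 = 1
g5 = g3 OR g4 = 0 OR 1 = 1
g6 = z AND g5 = 1 AND 1 = 1
So g6 = 1 as required.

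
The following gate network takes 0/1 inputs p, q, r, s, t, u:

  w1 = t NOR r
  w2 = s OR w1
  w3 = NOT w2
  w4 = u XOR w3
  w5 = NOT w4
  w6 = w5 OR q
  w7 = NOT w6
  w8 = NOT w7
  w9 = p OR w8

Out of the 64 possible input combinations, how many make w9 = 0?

w9 = p OR w8 must be 0, so both p = 0 and w8 = 0.
w8 = NOT w7 must be 0, so w7 = 1.
w7 = NOT w6 must be 1, so w6 = 0.
Enumerating the 64 input combinations, 8 give w9 = 0 and 56 give w9 = 1.

8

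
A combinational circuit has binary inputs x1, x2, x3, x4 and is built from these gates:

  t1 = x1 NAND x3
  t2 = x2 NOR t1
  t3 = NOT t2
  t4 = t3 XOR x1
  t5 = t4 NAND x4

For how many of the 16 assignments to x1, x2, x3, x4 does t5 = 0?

5

t5 = t4 NAND x4 must be 0, so both t4 = 1 and x4 = 1.
Satisfying assignments:
  x1=0, x2=0, x3=0, x4=1
  x1=0, x2=0, x3=1, x4=1
  x1=0, x2=1, x3=0, x4=1
  x1=0, x2=1, x3=1, x4=1
  x1=1, x2=0, x3=1, x4=1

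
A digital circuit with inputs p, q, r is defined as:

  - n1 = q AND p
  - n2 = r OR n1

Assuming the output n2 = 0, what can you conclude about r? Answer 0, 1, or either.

n2 = r OR n1 must be 0, so both r = 0 and n1 = 0.
Every assignment with n2 = 0 has r = 0; there are 3 such assignment(s).
  p=0, q=0, r=0
  p=0, q=1, r=0
  p=1, q=0, r=0

0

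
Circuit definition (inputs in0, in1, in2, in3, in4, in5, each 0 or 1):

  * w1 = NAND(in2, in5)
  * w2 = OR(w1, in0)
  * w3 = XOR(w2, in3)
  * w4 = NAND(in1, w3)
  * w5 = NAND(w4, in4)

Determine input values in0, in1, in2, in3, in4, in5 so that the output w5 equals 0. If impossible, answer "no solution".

in0=0, in1=0, in2=0, in3=0, in4=1, in5=0

w5 = NAND(w4, in4) must be 0, so both w4 = 1 and in4 = 1.
w4 = NAND(in1, w3) must be 1, so at least one of in1, w3 is 0.
Check with in0=0, in1=0, in2=0, in3=0, in4=1, in5=0:
w1 = NAND(in2, in5) = NAND(0, 0) = 1
w2 = OR(w1, in0) = OR(1, 0) = 1
w3 = XOR(w2, in3) = XOR(1, 0) = 1
w4 = NAND(in1, w3) = NAND(0, 1) = 1
w5 = NAND(w4, in4) = NAND(1, 1) = 0
So w5 = 0 as required.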